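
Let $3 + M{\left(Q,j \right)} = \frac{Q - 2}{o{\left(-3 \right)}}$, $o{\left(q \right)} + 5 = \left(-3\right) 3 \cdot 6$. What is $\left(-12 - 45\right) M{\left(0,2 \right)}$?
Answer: $\frac{9975}{59} \approx 169.07$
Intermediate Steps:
$o{\left(q \right)} = -59$ ($o{\left(q \right)} = -5 + \left(-3\right) 3 \cdot 6 = -5 - 54 = -59$)
$M{\left(Q,j \right)} = - \frac{175}{59} - \frac{Q}{59}$ ($M{\left(Q,j \right)} = -3 + \frac{Q - 2}{-59} = -3 + \left(-2 + Q\right) \left(- \frac{1}{59}\right) = -3 - \left(- \frac{2}{59} + \frac{Q}{59}\right) = - \frac{175}{59} - \frac{Q}{59}$)
$\left(-12 - 45\right) M{\left(0,2 \right)} = \left(-12 - 45\right) \left(- \frac{175}{59} - 0\right) = - 57 \left(- \frac{175}{59} + 0\right) = \left(-57\right) \left(- \frac{175}{59}\right) = \frac{9975}{59}$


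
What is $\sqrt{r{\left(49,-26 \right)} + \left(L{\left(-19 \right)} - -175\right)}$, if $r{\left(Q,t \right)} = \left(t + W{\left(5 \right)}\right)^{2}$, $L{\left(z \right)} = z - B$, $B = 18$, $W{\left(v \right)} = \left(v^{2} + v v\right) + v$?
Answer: $\sqrt{979} \approx 31.289$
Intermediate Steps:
$W{\left(v \right)} = v + 2 v^{2}$ ($W{\left(v \right)} = \left(v^{2} + v^{2}\right) + v = 2 v^{2} + v = v + 2 v^{2}$)
$L{\left(z \right)} = -18 + z$ ($L{\left(z \right)} = z - 18 = -18 + z$)
$r{\left(Q,t \right)} = \left(55 + t\right)^{2}$ ($r{\left(Q,t \right)} = \left(t + 5 \left(1 + 2 \cdot 5\right)\right)^{2} = \left(t + 5 \left(1 + 10\right)\right)^{2} = \left(t + 5 \cdot 11\right)^{2} = \left(t + 55\right)^{2} = \left(55 + t\right)^{2}$)
$\sqrt{r{\left(49,-26 \right)} + \left(L{\left(-19 \right)} - -175\right)} = \sqrt{\left(55 - 26\right)^{2} - -138} = \sqrt{29^{2} + \left(-37 + 175\right)} = \sqrt{841 + 138} = \sqrt{979}$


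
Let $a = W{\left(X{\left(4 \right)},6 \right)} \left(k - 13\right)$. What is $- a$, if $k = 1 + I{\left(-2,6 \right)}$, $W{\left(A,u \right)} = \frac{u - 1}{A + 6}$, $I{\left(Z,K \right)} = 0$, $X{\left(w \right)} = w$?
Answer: $6$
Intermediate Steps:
$W{\left(A,u \right)} = \frac{-1 + u}{6 + A}$
$k = 1$ ($k = 1 + 0 = 1$)
$a = -6$ ($a = \frac{-1 + 6}{6 + 4} \left(1 - 13\right) = \frac{1}{10} \cdot 5 \left(-12\right) = \frac{1}{2} \left(-12\right) = -6$)
$- a = \left(-1\right) \left(-6\right) = 6$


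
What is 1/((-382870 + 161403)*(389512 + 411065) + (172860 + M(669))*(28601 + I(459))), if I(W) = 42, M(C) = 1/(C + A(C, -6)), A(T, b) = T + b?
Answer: -1332/229570409733385 ≈ -5.8021e-12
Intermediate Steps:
M(C) = 1/(-6 + 2*C) (M(C) = 1/(C + (C - 6)) = 1/(C + (-6 + C)) = 1/(-6 + 2*C))
1/((-382870 + 161403)*(389512 + 411065) + (172860 + M(669))*(28601 + I(459))) = 1/((-382870 + 161403)*(389512 + 411065) + (172860 + 1/(2*(-3 + 669)))*(28601 + 42)) = 1/(-221467*800577 + (172860 + (½)/666)*28643) = 1/(-177301386459 + (172860 + (½)*(1/666))*28643) = 1/(-177301386459 + (172860 + 1/1332)*28643) = 1/(-177301386459 + (230249521/1332)*28643) = 1/(-177301386459 + 6595037030003/1332) = 1/(-229570409733385/1332) = -1332/229570409733385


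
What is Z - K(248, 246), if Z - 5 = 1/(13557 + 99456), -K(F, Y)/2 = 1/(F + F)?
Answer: 140249381/28027224 ≈ 5.0040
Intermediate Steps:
K(F, Y) = -1/F (K(F, Y) = -2/(F + F) = -2*1/(2*F) = -1/F)
Z = 565066/113013 (Z = 5 + 1/(13557 + 99456) = 5 + 1/113013 = 565066/113013 ≈ 5.0000)
Z - K(248, 246) = 565066/113013 - (-1)/248 = 565066/113013 - 1*(-1/248) = 565066/113013 + 1/248 = 140249381/28027224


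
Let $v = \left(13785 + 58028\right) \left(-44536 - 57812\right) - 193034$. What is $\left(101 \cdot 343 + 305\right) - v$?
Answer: $7350144906$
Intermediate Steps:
$v = -7350109958$ ($v = 71813 \left(-102348\right) - 193034 = -7349916924 - 193034 = -7350109958$)
$\left(101 \cdot 343 + 305\right) - v = \left(101 \cdot 343 + 305\right) - -7350109958 = \left(34643 + 305\right) + 7350109958 = 34948 + 7350109958 = 7350144906$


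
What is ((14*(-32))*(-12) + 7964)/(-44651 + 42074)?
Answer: -13340/2577 ≈ -5.1766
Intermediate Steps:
((14*(-32))*(-12) + 7964)/(-44651 + 42074) = (-448*(-12) + 7964)/(-2577) = (5376 + 7964)*(-1/2577) = 13340*(-1/2577) = -13340/2577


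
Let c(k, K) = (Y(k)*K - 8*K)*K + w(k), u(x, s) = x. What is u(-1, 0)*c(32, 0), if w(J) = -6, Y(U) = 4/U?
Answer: 6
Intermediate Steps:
c(k, K) = -6 + K*(-8*K + 4*K/k) (c(k, K) = ((4/k)*K - 8*K)*K - 6 = (4*K/k - 8*K)*K - 6 = (-8*K + 4*K/k)*K - 6 = K*(-8*K + 4*K/k) - 6 = -6 + K*(-8*K + 4*K/k))
u(-1, 0)*c(32, 0) = -(-6 - 8*0² + 4*0²/32) = -(-6 - 8*0 + 4*0*(1/32)) = -(-6 + 0 + 0) = -1*(-6) = 6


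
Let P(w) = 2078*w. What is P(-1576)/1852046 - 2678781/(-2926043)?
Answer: -2310677256989/2709583116989 ≈ -0.85278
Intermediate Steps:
P(-1576)/1852046 - 2678781/(-2926043) = (2078*(-1576))/1852046 - 2678781/(-2926043) = -3274928*1/1852046 - 2678781*(-1/2926043) = -1637464/926023 + 2678781/2926043 = -2310677256989/2709583116989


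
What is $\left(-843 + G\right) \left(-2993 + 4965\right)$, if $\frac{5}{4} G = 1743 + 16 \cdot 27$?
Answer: $1768884$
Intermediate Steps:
$G = 1740$ ($G = \frac{4 \left(1743 + 16 \cdot 27\right)}{5} = \frac{4 \left(1743 + 432\right)}{5} = \frac{4}{5} \cdot 2175 = 1740$)
$\left(-843 + G\right) \left(-2993 + 4965\right) = \left(-843 + 1740\right) \left(-2993 + 4965\right) = 897 \cdot 1972 = 1768884$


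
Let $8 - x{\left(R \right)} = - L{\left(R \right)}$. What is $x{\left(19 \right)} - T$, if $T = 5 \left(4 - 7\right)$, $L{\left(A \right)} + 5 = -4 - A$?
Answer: $-5$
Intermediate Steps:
$L{\left(A \right)} = -9 - A$ ($L{\left(A \right)} = -5 - \left(4 + A\right) = -9 - A$)
$x{\left(R \right)} = -1 - R$ ($x{\left(R \right)} = 8 - - (-9 - R) = 8 - \left(9 + R\right) = -1 - R$)
$T = -15$ ($T = 5 \left(-3\right) = -15$)
$x{\left(19 \right)} - T = \left(-1 - 19\right) - -15 = \left(-1 - 19\right) + 15 = -20 + 15 = -5$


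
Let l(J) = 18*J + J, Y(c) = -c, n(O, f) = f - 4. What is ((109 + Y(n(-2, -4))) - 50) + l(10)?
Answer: 257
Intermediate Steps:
n(O, f) = -4 + f
l(J) = 19*J
((109 + Y(n(-2, -4))) - 50) + l(10) = ((109 - (-4 - 4)) - 50) + 19*10 = ((109 - 1*(-8)) - 50) + 190 = ((109 + 8) - 50) + 190 = (117 - 50) + 190 = 67 + 190 = 257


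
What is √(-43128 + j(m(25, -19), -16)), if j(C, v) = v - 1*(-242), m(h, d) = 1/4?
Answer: I*√42902 ≈ 207.13*I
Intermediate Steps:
m(h, d) = ¼
j(C, v) = 242 + v (j(C, v) = v + 242 = 242 + v)
√(-43128 + j(m(25, -19), -16)) = √(-43128 + (242 - 16)) = √(-43128 + 226) = √(-42902) = I*√42902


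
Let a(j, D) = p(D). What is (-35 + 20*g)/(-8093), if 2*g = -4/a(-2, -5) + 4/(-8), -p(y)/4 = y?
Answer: 42/8093 ≈ 0.0051897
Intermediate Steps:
p(y) = -4*y
a(j, D) = -4*D
g = -7/20 (g = (-4/((-4*(-5))) + 4/(-8))/2 = (-4/20 + 4*(-⅛))/2 = (-4*1/20 - ½)/2 = (-⅕ - ½)/2 = (½)*(-7/10) = -7/20 ≈ -0.35000)
(-35 + 20*g)/(-8093) = (-35 + 20*(-7/20))/(-8093) = (-35 - 7)*(-1/8093) = -42*(-1/8093) = 42/8093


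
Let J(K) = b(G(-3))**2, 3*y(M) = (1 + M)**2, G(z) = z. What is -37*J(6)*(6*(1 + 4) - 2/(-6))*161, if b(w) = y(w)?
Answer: -8673392/27 ≈ -3.2124e+5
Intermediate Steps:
y(M) = (1 + M)**2/3
b(w) = (1 + w)**2/3
J(K) = 16/9 (J(K) = ((1 - 3)**2/3)**2 = ((1/3)*(-2)**2)**2 = ((1/3)*4)**2 = (4/3)**2 = 16/9)
-37*J(6)*(6*(1 + 4) - 2/(-6))*161 = -592*(6*(1 + 4) - 2/(-6))/9*161 = -592*(6*5 - 2*(-1/6))/9*161 = -592*(30 + 1/3)/9*161 = -592*91/(9*3)*161 = -37*1456/27*161 = -53872/27*161 = -8673392/27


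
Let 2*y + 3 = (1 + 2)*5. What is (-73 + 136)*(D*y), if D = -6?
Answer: -2268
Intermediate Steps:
y = 6 (y = -3/2 + ((1 + 2)*5)/2 = -3/2 + (3*5)/2 = -3/2 + (½)*15 = -3/2 + 15/2 = 6)
(-73 + 136)*(D*y) = (-73 + 136)*(-6*6) = 63*(-36) = -2268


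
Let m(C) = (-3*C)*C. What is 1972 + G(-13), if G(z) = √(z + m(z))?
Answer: 1972 + 2*I*√130 ≈ 1972.0 + 22.803*I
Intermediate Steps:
m(C) = -3*C²
G(z) = √(z - 3*z²)
1972 + G(-13) = 1972 + √(-13*(1 - 3*(-13))) = 1972 + √(-13*(1 + 39)) = 1972 + √(-13*40) = 1972 + √(-520) = 1972 + 2*I*√130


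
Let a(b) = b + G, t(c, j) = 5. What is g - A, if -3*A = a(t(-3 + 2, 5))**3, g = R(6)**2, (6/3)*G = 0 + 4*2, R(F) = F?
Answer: 279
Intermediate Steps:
G = 4 (G = (0 + 4*2)/2 = (0 + 8)/2 = (1/2)*8 = 4)
a(b) = 4 + b (a(b) = b + 4 = 4 + b)
g = 36 (g = 6**2 = 36)
A = -243 (A = -(4 + 5)**3/3 = -1/3*9**3 = -1/3*729 = -243)
g - A = 36 - 1*(-243) = 36 + 243 = 279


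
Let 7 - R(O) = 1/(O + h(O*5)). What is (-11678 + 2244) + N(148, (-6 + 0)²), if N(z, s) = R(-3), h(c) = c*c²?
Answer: -31844405/3378 ≈ -9427.0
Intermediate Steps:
h(c) = c³
R(O) = 7 - 1/(O + 125*O³) (R(O) = 7 - 1/(O + (O*5)³) = 7 - 1/(O + (5*O)³) = 7 - 1/(O + 125*O³))
N(z, s) = 23647/3378 (N(z, s) = (-1 + 7*(-3) + 875*(-3)³)/(-3 + 125*(-3)³) = (-1 - 21 + 875*(-27))/(-3 + 125*(-27)) = (-1 - 21 - 23625)/(-3 - 3375) = -23647/(-3378) = -1/3378*(-23647) = 23647/3378)
(-11678 + 2244) + N(148, (-6 + 0)²) = (-11678 + 2244) + 23647/3378 = -9434 + 23647/3378 = -31844405/3378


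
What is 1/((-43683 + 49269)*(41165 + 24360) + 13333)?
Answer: 1/366035983 ≈ 2.7320e-9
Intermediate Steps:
1/((-43683 + 49269)*(41165 + 24360) + 13333) = 1/(5586*65525 + 13333) = 1/(366022650 + 13333) = 1/366035983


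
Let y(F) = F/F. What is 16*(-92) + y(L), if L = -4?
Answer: -1471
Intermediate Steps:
y(F) = 1
16*(-92) + y(L) = 16*(-92) + 1 = -1472 + 1 = -1471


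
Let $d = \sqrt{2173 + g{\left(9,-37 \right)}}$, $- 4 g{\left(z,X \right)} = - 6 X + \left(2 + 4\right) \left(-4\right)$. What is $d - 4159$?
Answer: $-4159 + \frac{\sqrt{8494}}{2} \approx -4112.9$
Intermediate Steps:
$g{\left(z,X \right)} = 6 + \frac{3 X}{2}$ ($g{\left(z,X \right)} = - \frac{- 6 X + \left(2 + 4\right) \left(-4\right)}{4} = - \frac{- 6 X + 6 \left(-4\right)}{4} = - \frac{- 6 X - 24}{4} = - \frac{-24 - 6 X}{4} = 6 + \frac{3 X}{2}$)
$d = \frac{\sqrt{8494}}{2}$ ($d = \sqrt{2173 + \left(6 + \frac{3}{2} \left(-37\right)\right)} = \sqrt{2173 + \left(6 - \frac{111}{2}\right)} = \sqrt{2173 - \frac{99}{2}} = \sqrt{\frac{4247}{2}} = \frac{\sqrt{8494}}{2} \approx 46.081$)
$d - 4159 = \frac{\sqrt{8494}}{2} - 4159 = -4159 + \frac{\sqrt{8494}}{2}$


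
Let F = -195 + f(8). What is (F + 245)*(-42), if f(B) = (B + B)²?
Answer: -12852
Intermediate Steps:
f(B) = 4*B² (f(B) = (2*B)² = 4*B²)
F = 61 (F = -195 + 4*8² = -195 + 4*64 = -195 + 256 = 61)
(F + 245)*(-42) = (61 + 245)*(-42) = 306*(-42) = -12852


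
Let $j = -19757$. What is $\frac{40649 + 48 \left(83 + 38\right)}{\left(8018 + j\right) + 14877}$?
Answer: $\frac{46457}{3138} \approx 14.805$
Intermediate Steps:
$\frac{40649 + 48 \left(83 + 38\right)}{\left(8018 + j\right) + 14877} = \frac{40649 + 48 \left(83 + 38\right)}{\left(8018 - 19757\right) + 14877} = \frac{40649 + 48 \cdot 121}{-11739 + 14877} = \frac{40649 + 5808}{3138} = 46457 \cdot \frac{1}{3138} = \frac{46457}{3138}$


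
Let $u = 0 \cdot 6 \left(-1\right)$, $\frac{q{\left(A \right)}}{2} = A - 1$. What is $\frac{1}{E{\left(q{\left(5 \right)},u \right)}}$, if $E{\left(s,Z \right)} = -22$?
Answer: $- \frac{1}{22} \approx -0.045455$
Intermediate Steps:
$q{\left(A \right)} = -2 + 2 A$ ($q{\left(A \right)} = 2 \left(A - 1\right) = 2 \left(-1 + A\right) = -2 + 2 A$)
$u = 0$ ($u = 0 \left(-1\right) = 0$)
$\frac{1}{E{\left(q{\left(5 \right)},u \right)}} = \frac{1}{-22} = - \frac{1}{22}$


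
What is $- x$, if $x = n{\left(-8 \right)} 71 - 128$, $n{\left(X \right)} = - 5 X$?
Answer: $-2712$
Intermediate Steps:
$x = 2712$ ($x = \left(-5\right) \left(-8\right) 71 - 128 = 40 \cdot 71 - 128 = 2840 - 128 = 2712$)
$- x = \left(-1\right) 2712 = -2712$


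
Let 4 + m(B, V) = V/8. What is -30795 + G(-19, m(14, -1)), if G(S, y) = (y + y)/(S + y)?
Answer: -5697009/185 ≈ -30795.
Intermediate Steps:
m(B, V) = -4 + V/8
G(S, y) = 2*y/(S + y) (G(S, y) = (2*y)/(S + y) = 2*y/(S + y))
-30795 + G(-19, m(14, -1)) = -30795 + 2*(-4 + (1/8)*(-1))/(-19 + (-4 + (1/8)*(-1))) = -30795 + 2*(-4 - 1/8)/(-19 + (-4 - 1/8)) = -30795 + 2*(-33/8)/(-19 - 33/8) = -30795 + 2*(-33/8)/(-185/8) = -30795 + 2*(-33/8)*(-8/185) = -30795 + 66/185 = -5697009/185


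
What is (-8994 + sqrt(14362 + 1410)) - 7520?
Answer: -16514 + 2*sqrt(3943) ≈ -16388.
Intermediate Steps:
(-8994 + sqrt(14362 + 1410)) - 7520 = (-8994 + sqrt(15772)) - 7520 = (-8994 + 2*sqrt(3943)) - 7520 = -16514 + 2*sqrt(3943)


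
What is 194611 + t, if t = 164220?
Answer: 358831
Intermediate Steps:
194611 + t = 194611 + 164220 = 358831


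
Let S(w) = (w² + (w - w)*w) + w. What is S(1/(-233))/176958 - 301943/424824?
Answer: -16670851213391/23455345728312 ≈ -0.71075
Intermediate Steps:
S(w) = w + w² (S(w) = (w² + 0*w) + w = (w² + 0) + w = w² + w = w + w²)
S(1/(-233))/176958 - 301943/424824 = ((1 + 1/(-233))/(-233))/176958 - 301943/424824 = -(1 - 1/233)/233*(1/176958) - 301943*1/424824 = -1/233*232/233*(1/176958) - 301943/424824 = -232/54289*1/176958 - 301943/424824 = -4/165635739 - 301943/424824 = -16670851213391/23455345728312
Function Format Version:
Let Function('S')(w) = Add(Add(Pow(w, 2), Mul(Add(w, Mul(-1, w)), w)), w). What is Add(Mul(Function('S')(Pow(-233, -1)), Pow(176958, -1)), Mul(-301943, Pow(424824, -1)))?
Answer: Rational(-16670851213391, 23455345728312) ≈ -0.71075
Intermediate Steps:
Function('S')(w) = Add(w, Pow(w, 2)) (Function('S')(w) = Add(Add(Pow(w, 2), Mul(0, w)), w) = Add(Add(Pow(w, 2), 0), w) = Add(Pow(w, 2), w) = Add(w, Pow(w, 2)))
Add(Mul(Function('S')(Pow(-233, -1)), Pow(176958, -1)), Mul(-301943, Pow(424824, -1))) = Add(Mul(Mul(Pow(-233, -1), Add(1, Pow(-233, -1))), Pow(176958, -1)), Mul(-301943, Pow(424824, -1))) = Add(Mul(Mul(Rational(-1, 233), Add(1, Rational(-1, 233))), Rational(1, 176958)), Mul(-301943, Rational(1, 424824))) = Add(Mul(Mul(Rational(-1, 233), Rational(232, 233)), Rational(1, 176958)), Rational(-301943, 424824)) = Add(Mul(Rational(-232, 54289), Rational(1, 176958)), Rational(-301943, 424824)) = Add(Rational(-4, 165635739), Rational(-301943, 424824)) = Rational(-16670851213391, 23455345728312)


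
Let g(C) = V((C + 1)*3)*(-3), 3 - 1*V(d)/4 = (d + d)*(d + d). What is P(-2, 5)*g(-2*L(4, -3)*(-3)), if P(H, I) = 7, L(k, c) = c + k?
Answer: 147924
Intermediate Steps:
V(d) = 12 - 16*d**2 (V(d) = 12 - 4*(d + d)*(d + d) = 12 - 4*2*d*2*d = 12 - 16*d**2)
g(C) = -36 + 48*(3 + 3*C)**2 (g(C) = (12 - 16*9*(C + 1)**2)*(-3) = (12 - 16*9*(1 + C)**2)*(-3) = (12 - 16*(3 + 3*C)**2)*(-3) = -36 + 48*(3 + 3*C)**2)
P(-2, 5)*g(-2*L(4, -3)*(-3)) = 7*(-36 + 432*(1 - 2*(-3 + 4)*(-3))**2) = 7*(-36 + 432*(1 - 2*1*(-3))**2) = 7*(-36 + 432*(1 - 2*(-3))**2) = 7*(-36 + 432*(1 + 6)**2) = 7*(-36 + 432*7**2) = 7*(-36 + 432*49) = 7*(-36 + 21168) = 7*21132 = 147924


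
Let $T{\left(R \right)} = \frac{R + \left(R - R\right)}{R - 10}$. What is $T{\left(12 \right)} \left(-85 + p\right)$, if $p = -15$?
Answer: $-600$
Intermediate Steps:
$T{\left(R \right)} = \frac{R}{-10 + R}$ ($T{\left(R \right)} = \frac{R + 0}{-10 + R} = \frac{R}{-10 + R}$)
$T{\left(12 \right)} \left(-85 + p\right) = \frac{12}{-10 + 12} \left(-85 - 15\right) = \frac{12}{2} \left(-100\right) = 12 \cdot \frac{1}{2} \left(-100\right) = 6 \left(-100\right) = -600$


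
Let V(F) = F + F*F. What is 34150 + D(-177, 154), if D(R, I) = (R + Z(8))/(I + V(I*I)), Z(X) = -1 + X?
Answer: 9604218381365/281236263 ≈ 34150.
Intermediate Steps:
V(F) = F + F²
D(R, I) = (7 + R)/(I + I²*(1 + I²)) (D(R, I) = (R + (-1 + 8))/(I + (I*I)*(1 + I*I)) = (R + 7)/(I + I²*(1 + I²)) = (7 + R)/(I + I²*(1 + I²)))
34150 + D(-177, 154) = 34150 + (7 - 177)/(154*(1 + 154 + 154³)) = 34150 + (1/154)*(-170)/(1 + 154 + 3652264) = 34150 + (1/154)*(-170)/3652419 = 34150 + (1/154)*(1/3652419)*(-170) = 34150 - 85/281236263 = 9604218381365/281236263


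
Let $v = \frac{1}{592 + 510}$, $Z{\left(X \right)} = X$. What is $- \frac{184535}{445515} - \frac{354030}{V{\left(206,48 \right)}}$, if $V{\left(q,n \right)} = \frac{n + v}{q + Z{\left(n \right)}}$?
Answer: $- \frac{8829737625041299}{4713281391} \approx -1.8734 \cdot 10^{6}$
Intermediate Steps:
$v = \frac{1}{1102} \approx 0.00090744$
$V{\left(q,n \right)} = \frac{\frac{1}{1102} + n}{n + q}$ ($V{\left(q,n \right)} = \frac{n + \frac{1}{1102}}{q + n} = \frac{\frac{1}{1102} + n}{n + q}$)
$- \frac{184535}{445515} - \frac{354030}{V{\left(206,48 \right)}} = - \frac{184535}{445515} - \frac{354030}{\frac{1}{48 + 206} \left(\frac{1}{1102} + 48\right)} = \left(-184535\right) \frac{1}{445515} - \frac{354030}{\frac{1}{254} \cdot \frac{52897}{1102}} = - \frac{36907}{89103} - \frac{354030}{\frac{1}{254} \cdot \frac{52897}{1102}} = - \frac{36907}{89103} - \frac{354030}{\frac{52897}{279908}} = - \frac{36907}{89103} - \frac{99095829240}{52897} = - \frac{8829737625041299}{4713281391}$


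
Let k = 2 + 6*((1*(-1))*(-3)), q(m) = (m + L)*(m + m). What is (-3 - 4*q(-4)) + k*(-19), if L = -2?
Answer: -575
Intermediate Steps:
q(m) = 2*m*(-2 + m) (q(m) = (m - 2)*(m + m) = (-2 + m)*(2*m) = 2*m*(-2 + m))
k = 20 (k = 2 + 6*(-1*(-3)) = 2 + 6*3 = 2 + 18 = 20)
(-3 - 4*q(-4)) + k*(-19) = (-3 - 8*(-4)*(-2 - 4)) + 20*(-19) = (-3 - 8*(-4)*(-6)) - 380 = (-3 - 4*48) - 380 = (-3 - 192) - 380 = -195 - 380 = -575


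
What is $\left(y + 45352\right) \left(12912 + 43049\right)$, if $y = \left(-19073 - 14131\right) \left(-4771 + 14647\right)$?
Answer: $-18348344495272$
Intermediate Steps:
$y = -327922704$ ($y = \left(-33204\right) 9876 = -327922704$)
$\left(y + 45352\right) \left(12912 + 43049\right) = \left(-327922704 + 45352\right) \left(12912 + 43049\right) = \left(-327877352\right) 55961 = -18348344495272$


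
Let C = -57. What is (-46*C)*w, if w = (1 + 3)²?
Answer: 41952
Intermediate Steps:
w = 16 (w = 4² = 16)
(-46*C)*w = -46*(-57)*16 = 2622*16 = 41952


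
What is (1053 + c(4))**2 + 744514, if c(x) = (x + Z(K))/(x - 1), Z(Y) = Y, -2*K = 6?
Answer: 16686226/9 ≈ 1.8540e+6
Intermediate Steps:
K = -3 (K = -1/2*6 = -3)
c(x) = (-3 + x)/(-1 + x) (c(x) = (x - 3)/(x - 1) = (-3 + x)/(-1 + x))
(1053 + c(4))**2 + 744514 = (1053 + (-3 + 4)/(-1 + 4))**2 + 744514 = (1053 + 1/3)**2 + 744514 = (3160/3)**2 + 744514 = 9985600/9 + 744514 = 16686226/9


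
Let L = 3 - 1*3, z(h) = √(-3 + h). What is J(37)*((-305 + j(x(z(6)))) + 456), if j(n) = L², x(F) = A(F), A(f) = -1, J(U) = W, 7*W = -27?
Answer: -4077/7 ≈ -582.43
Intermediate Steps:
W = -27/7 (W = (⅐)*(-27) = -27/7 ≈ -3.8571)
J(U) = -27/7
L = 0 (L = 3 - 3 = 0)
x(F) = -1
j(n) = 0 (j(n) = 0² = 0)
J(37)*((-305 + j(x(z(6)))) + 456) = -27*((-305 + 0) + 456)/7 = -27*(-305 + 456)/7 = -27/7*151 = -4077/7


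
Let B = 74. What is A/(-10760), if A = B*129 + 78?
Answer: -1203/1345 ≈ -0.89442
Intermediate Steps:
A = 9624 (A = 74*129 + 78 = 9546 + 78 = 9624)
A/(-10760) = 9624/(-10760) = 9624*(-1/10760) = -1203/1345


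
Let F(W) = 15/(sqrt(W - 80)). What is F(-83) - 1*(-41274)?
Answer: 41274 - 15*I*sqrt(163)/163 ≈ 41274.0 - 1.1749*I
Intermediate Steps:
F(W) = 15/sqrt(-80 + W) (F(W) = 15/(sqrt(-80 + W)) = 15/sqrt(-80 + W))
F(-83) - 1*(-41274) = 15/sqrt(-80 - 83) - 1*(-41274) = 15/sqrt(-163) + 41274 = 15*(-I*sqrt(163)/163) + 41274 = -15*I*sqrt(163)/163 + 41274 = 41274 - 15*I*sqrt(163)/163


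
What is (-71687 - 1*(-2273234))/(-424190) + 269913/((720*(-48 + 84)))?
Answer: 1914343241/366500160 ≈ 5.2233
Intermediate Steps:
(-71687 - 1*(-2273234))/(-424190) + 269913/((720*(-48 + 84))) = (-71687 + 2273234)*(-1/424190) + 269913/((720*36)) = 2201547*(-1/424190) + 269913/25920 = -2201547/424190 + 269913*(1/25920) = -2201547/424190 + 89971/8640 = 1914343241/366500160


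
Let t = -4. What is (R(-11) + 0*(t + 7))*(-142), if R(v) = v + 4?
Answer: 994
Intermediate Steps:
R(v) = 4 + v
(R(-11) + 0*(t + 7))*(-142) = ((4 - 11) + 0*(-4 + 7))*(-142) = (-7 + 0*3)*(-142) = (-7 + 0)*(-142) = -7*(-142) = 994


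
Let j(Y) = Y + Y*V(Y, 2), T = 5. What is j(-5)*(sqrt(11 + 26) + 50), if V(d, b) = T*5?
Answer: -6500 - 130*sqrt(37) ≈ -7290.8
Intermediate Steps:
V(d, b) = 25 (V(d, b) = 5*5 = 25)
j(Y) = 26*Y (j(Y) = Y + Y*25 = Y + 25*Y = 26*Y)
j(-5)*(sqrt(11 + 26) + 50) = (26*(-5))*(sqrt(11 + 26) + 50) = -130*(sqrt(37) + 50) = -130*(50 + sqrt(37)) = -6500 - 130*sqrt(37)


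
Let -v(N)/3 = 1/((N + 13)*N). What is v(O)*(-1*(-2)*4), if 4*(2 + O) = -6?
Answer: 96/133 ≈ 0.72180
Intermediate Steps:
O = -7/2 (O = -2 + (1/4)*(-6) = -2 - 3/2 = -7/2 ≈ -3.5000)
v(N) = -3/(N*(13 + N)) (v(N) = -3/((N + 13)*N) = -3/((13 + N)*N) = -3/(N*(13 + N)))
v(O)*(-1*(-2)*4) = (-3/((-7/2)*(13 - 7/2)))*(-1*(-2)*4) = (-3*(-2/7)/19/2)*(2*4) = -3*(-2/7)*2/19*8 = (12/133)*8 = 96/133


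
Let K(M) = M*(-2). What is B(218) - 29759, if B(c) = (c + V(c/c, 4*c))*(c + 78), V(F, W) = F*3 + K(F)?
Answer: 35065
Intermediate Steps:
K(M) = -2*M
V(F, W) = F (V(F, W) = F*3 - 2*F = 3*F - 2*F = F)
B(c) = (1 + c)*(78 + c) (B(c) = (c + c/c)*(c + 78) = (c + 1)*(78 + c) = (1 + c)*(78 + c))
B(218) - 29759 = (78 + 218² + 79*218) - 29759 = (78 + 47524 + 17222) - 29759 = 64824 - 29759 = 35065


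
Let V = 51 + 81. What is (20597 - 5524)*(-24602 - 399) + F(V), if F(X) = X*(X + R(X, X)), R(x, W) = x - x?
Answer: -376822649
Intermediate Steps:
R(x, W) = 0
V = 132
F(X) = X² (F(X) = X*(X + 0) = X*X = X²)
(20597 - 5524)*(-24602 - 399) + F(V) = (20597 - 5524)*(-24602 - 399) + 132² = 15073*(-25001) + 17424 = -376840073 + 17424 = -376822649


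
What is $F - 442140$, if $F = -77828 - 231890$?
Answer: $-751858$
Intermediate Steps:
$F = -309718$ ($F = -77828 - 231890 = -309718$)
$F - 442140 = -309718 - 442140 = -751858$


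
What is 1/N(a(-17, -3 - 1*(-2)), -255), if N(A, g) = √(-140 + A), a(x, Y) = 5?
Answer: -I*√15/45 ≈ -0.086066*I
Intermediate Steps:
1/N(a(-17, -3 - 1*(-2)), -255) = 1/(√(-140 + 5)) = 1/(√(-135)) = 1/(3*I*√15) = -I*√15/45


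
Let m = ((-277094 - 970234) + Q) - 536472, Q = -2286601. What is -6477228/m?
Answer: 6477228/4070401 ≈ 1.5913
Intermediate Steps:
m = -4070401 (m = ((-277094 - 970234) - 2286601) - 536472 = (-1247328 - 2286601) - 536472 = -3533929 - 536472 = -4070401)
-6477228/m = -6477228/(-4070401) = -6477228*(-1/4070401) = 6477228/4070401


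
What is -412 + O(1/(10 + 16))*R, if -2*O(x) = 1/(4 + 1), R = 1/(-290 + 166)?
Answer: -510879/1240 ≈ -412.00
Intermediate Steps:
R = -1/124 (R = 1/(-124) = -1/124 ≈ -0.0080645)
O(x) = -⅒ (O(x) = -1/(2*(4 + 1)) = -½/5 = -½*⅕ = -⅒)
-412 + O(1/(10 + 16))*R = -412 - ⅒*(-1/124) = -412 + 1/1240 = -510879/1240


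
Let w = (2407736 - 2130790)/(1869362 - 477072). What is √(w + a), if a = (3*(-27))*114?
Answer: I*√4474864931418265/696145 ≈ 96.093*I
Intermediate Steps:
w = 138473/696145 (w = 276946/1392290 = 276946*(1/1392290) = 138473/696145 ≈ 0.19891)
a = -9234 (a = -81*114 = -9234)
√(w + a) = √(138473/696145 - 9234) = √(-6428064457/696145) = I*√4474864931418265/696145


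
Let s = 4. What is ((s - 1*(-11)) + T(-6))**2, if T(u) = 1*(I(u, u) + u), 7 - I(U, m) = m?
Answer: 484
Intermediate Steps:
I(U, m) = 7 - m
T(u) = 7 (T(u) = 1*((7 - u) + u) = 1*7 = 7)
((s - 1*(-11)) + T(-6))**2 = ((4 - 1*(-11)) + 7)**2 = ((4 + 11) + 7)**2 = (15 + 7)**2 = 22**2 = 484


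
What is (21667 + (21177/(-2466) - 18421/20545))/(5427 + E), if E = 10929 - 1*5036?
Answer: 121917303371/63724015600 ≈ 1.9132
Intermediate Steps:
E = 5893 (E = 10929 - 5036 = 5893)
(21667 + (21177/(-2466) - 18421/20545))/(5427 + E) = (21667 + (21177/(-2466) - 18421/20545))/(5427 + 5893) = (21667 + (21177*(-1/2466) - 18421*1/20545))/11320 = (21667 + (-2353/274 - 18421/20545))*(1/11320) = (21667 - 53389739/5629330)*(1/11320) = (121917303371/5629330)*(1/11320) = 121917303371/63724015600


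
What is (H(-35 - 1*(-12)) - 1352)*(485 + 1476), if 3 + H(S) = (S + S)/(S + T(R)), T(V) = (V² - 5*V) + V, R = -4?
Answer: -24004601/9 ≈ -2.6672e+6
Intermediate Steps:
T(V) = V² - 4*V
H(S) = -3 + 2*S/(32 + S) (H(S) = -3 + (S + S)/(S - 4*(-4 - 4)) = -3 + (2*S)/(S - 4*(-8)) = -3 + (2*S)/(S + 32) = -3 + (2*S)/(32 + S) = -3 + 2*S/(32 + S))
(H(-35 - 1*(-12)) - 1352)*(485 + 1476) = ((-96 - (-35 - 1*(-12)))/(32 + (-35 - 1*(-12))) - 1352)*(485 + 1476) = ((-96 - (-35 + 12))/(32 + (-35 + 12)) - 1352)*1961 = ((-96 - 1*(-23))/(32 - 23) - 1352)*1961 = ((-96 + 23)/9 - 1352)*1961 = ((⅑)*(-73) - 1352)*1961 = (-73/9 - 1352)*1961 = -12241/9*1961 = -24004601/9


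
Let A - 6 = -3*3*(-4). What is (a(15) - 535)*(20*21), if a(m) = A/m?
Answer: -223524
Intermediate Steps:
A = 42 (A = 6 - 3*3*(-4) = 6 - 9*(-4) = 6 + 36 = 42)
a(m) = 42/m
(a(15) - 535)*(20*21) = (42/15 - 535)*(20*21) = (42*(1/15) - 535)*420 = (14/5 - 535)*420 = -2661/5*420 = -223524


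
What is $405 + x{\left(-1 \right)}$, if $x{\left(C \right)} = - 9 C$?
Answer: $414$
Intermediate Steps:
$405 + x{\left(-1 \right)} = 405 - -9 = 405 + 9 = 414$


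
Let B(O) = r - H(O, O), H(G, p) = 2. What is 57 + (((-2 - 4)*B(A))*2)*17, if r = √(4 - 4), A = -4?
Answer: 465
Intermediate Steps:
r = 0 (r = √0 = 0)
B(O) = -2 (B(O) = 0 - 1*2 = 0 - 2 = -2)
57 + (((-2 - 4)*B(A))*2)*17 = 57 + (((-2 - 4)*(-2))*2)*17 = 57 + (-6*(-2)*2)*17 = 57 + (12*2)*17 = 57 + 24*17 = 57 + 408 = 465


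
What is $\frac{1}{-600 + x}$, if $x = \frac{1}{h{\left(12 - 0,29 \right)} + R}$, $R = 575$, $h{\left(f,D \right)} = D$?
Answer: $- \frac{604}{362399} \approx -0.0016667$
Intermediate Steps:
$x = \frac{1}{604}$ ($x = \frac{1}{29 + 575} = \frac{1}{604} \approx 0.0016556$)
$\frac{1}{-600 + x} = \frac{1}{-600 + \frac{1}{604}} = \frac{1}{- \frac{362399}{604}} = - \frac{604}{362399}$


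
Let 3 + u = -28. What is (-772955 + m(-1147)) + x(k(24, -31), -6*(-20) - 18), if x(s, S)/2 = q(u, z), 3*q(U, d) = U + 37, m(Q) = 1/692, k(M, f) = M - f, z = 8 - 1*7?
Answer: -534882091/692 ≈ -7.7295e+5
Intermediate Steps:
z = 1 (z = 8 - 7 = 1)
u = -31 (u = -3 - 28 = -31)
m(Q) = 1/692
q(U, d) = 37/3 + U/3 (q(U, d) = (U + 37)/3 = (37 + U)/3 = 37/3 + U/3)
x(s, S) = 4 (x(s, S) = 2*(37/3 + (⅓)*(-31)) = 2*(37/3 - 31/3) = 2*2 = 4)
(-772955 + m(-1147)) + x(k(24, -31), -6*(-20) - 18) = (-772955 + 1/692) + 4 = -534884859/692 + 4 = -534882091/692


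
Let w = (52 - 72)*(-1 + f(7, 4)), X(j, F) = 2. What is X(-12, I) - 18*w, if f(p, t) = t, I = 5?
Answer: 1082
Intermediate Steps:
w = -60 (w = (52 - 72)*(-1 + 4) = -20*3 = -60)
X(-12, I) - 18*w = 2 - 18*(-60) = 2 + 1080 = 1082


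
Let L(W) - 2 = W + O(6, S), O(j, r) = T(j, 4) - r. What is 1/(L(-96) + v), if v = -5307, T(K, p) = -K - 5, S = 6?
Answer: -1/5418 ≈ -0.00018457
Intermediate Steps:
T(K, p) = -5 - K
O(j, r) = -5 - j - r (O(j, r) = (-5 - j) - r = -5 - j - r)
L(W) = -15 + W (L(W) = 2 + (W + (-5 - 1*6 - 1*6)) = 2 + (W + (-5 - 6 - 6)) = 2 + (W - 17) = 2 + (-17 + W) = -15 + W)
1/(L(-96) + v) = 1/((-15 - 96) - 5307) = 1/(-111 - 5307) = 1/(-5418) = -1/5418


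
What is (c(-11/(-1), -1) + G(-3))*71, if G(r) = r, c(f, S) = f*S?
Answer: -994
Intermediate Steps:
c(f, S) = S*f
(c(-11/(-1), -1) + G(-3))*71 = (-(-11)/(-1) - 3)*71 = (-(-11)*(-1) - 3)*71 = (-1*11 - 3)*71 = (-11 - 3)*71 = -14*71 = -994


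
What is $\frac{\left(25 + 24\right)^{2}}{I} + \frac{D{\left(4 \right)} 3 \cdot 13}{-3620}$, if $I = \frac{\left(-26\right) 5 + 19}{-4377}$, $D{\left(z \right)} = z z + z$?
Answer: $\frac{634052236}{6697} \approx 94677.0$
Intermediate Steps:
$D{\left(z \right)} = z + z^{2}$ ($D{\left(z \right)} = z^{2} + z = z + z^{2}$)
$I = \frac{37}{1459}$ ($I = \left(-130 + 19\right) \left(- \frac{1}{4377}\right) = \left(-111\right) \left(- \frac{1}{4377}\right) = \frac{37}{1459} \approx 0.02536$)
$\frac{\left(25 + 24\right)^{2}}{I} + \frac{D{\left(4 \right)} 3 \cdot 13}{-3620} = \frac{\left(25 + 24\right)^{2}}{\frac{37}{1459}} + \frac{4 \left(1 + 4\right) 3 \cdot 13}{-3620} = 49^{2} \cdot \frac{1459}{37} + 4 \cdot 5 \cdot 3 \cdot 13 \left(- \frac{1}{3620}\right) = 2401 \cdot \frac{1459}{37} + 20 \cdot 3 \cdot 13 \left(- \frac{1}{3620}\right) = \frac{3503059}{37} + 60 \cdot 13 \left(- \frac{1}{3620}\right) = \frac{3503059}{37} + 780 \left(- \frac{1}{3620}\right) = \frac{3503059}{37} - \frac{39}{181} = \frac{634052236}{6697}$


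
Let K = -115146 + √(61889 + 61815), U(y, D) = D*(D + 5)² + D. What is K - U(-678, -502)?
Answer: 123883874 + 94*√14 ≈ 1.2388e+8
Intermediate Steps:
U(y, D) = D + D*(5 + D)² (U(y, D) = D*(5 + D)² + D = D + D*(5 + D)²)
K = -115146 + 94*√14 (K = -115146 + √123704 = -115146 + 94*√14 ≈ -1.1479e+5)
K - U(-678, -502) = (-115146 + 94*√14) - (-502)*(1 + (5 - 502)²) = (-115146 + 94*√14) - (-502)*(1 + (-497)²) = (-115146 + 94*√14) - (-502)*(1 + 247009) = (-115146 + 94*√14) - (-502)*247010 = (-115146 + 94*√14) - 1*(-123999020) = (-115146 + 94*√14) + 123999020 = 123883874 + 94*√14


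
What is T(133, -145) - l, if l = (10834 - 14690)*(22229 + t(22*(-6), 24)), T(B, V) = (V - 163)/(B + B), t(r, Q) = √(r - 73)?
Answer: 1628585434/19 + 3856*I*√205 ≈ 8.5715e+7 + 55210.0*I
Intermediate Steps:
t(r, Q) = √(-73 + r)
T(B, V) = (-163 + V)/(2*B) (T(B, V) = (-163 + V)/((2*B)) = (-163 + V)*(1/(2*B)) = (-163 + V)/(2*B))
l = -85715024 - 3856*I*√205 (l = (10834 - 14690)*(22229 + √(-73 + 22*(-6))) = -3856*(22229 + √(-73 - 132)) = -3856*(22229 + √(-205)) = -3856*(22229 + I*√205) = -85715024 - 3856*I*√205 ≈ -8.5715e+7 - 55210.0*I)
T(133, -145) - l = (½)*(-163 - 145)/133 - (-85715024 - 3856*I*√205) = (½)*(1/133)*(-308) + (85715024 + 3856*I*√205) = -22/19 + (85715024 + 3856*I*√205) = 1628585434/19 + 3856*I*√205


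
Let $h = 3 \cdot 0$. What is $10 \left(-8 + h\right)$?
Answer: $-80$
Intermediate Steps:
$h = 0$
$10 \left(-8 + h\right) = 10 \left(-8 + 0\right) = 10 \left(-8\right) = -80$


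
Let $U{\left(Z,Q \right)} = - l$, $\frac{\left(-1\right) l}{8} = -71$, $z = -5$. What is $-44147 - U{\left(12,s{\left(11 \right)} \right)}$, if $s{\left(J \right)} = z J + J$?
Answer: $-43579$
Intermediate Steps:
$s{\left(J \right)} = - 4 J$ ($s{\left(J \right)} = - 5 J + J = - 4 J$)
$l = 568$ ($l = \left(-8\right) \left(-71\right) = 568$)
$U{\left(Z,Q \right)} = -568$ ($U{\left(Z,Q \right)} = \left(-1\right) 568 = -568$)
$-44147 - U{\left(12,s{\left(11 \right)} \right)} = -44147 - -568 = -44147 + 568 = -43579$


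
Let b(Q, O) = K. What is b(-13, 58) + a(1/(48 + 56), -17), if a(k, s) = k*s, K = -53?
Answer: -5529/104 ≈ -53.163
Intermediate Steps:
b(Q, O) = -53
b(-13, 58) + a(1/(48 + 56), -17) = -53 - 17/(48 + 56) = -53 - 17/104 = -5529/104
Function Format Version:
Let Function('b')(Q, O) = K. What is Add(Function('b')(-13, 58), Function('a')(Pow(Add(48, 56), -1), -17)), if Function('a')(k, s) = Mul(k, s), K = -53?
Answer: Rational(-5529, 104) ≈ -53.163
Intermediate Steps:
Function('b')(Q, O) = -53
Add(Function('b')(-13, 58), Function('a')(Pow(Add(48, 56), -1), -17)) = Add(-53, Mul(Pow(Add(48, 56), -1), -17)) = Add(-53, Mul(Pow(104, -1), -17)) = Add(-53, Mul(Rational(1, 104), -17)) = Add(-53, Rational(-17, 104)) = Rational(-5529, 104)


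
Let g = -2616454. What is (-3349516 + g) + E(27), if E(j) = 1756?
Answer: -5964214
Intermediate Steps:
(-3349516 + g) + E(27) = (-3349516 - 2616454) + 1756 = -5965970 + 1756 = -5964214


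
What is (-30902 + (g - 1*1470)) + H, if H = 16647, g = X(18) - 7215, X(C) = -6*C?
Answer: -23048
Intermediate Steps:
g = -7323 (g = -6*18 - 7215 = -108 - 7215 = -7323)
(-30902 + (g - 1*1470)) + H = (-30902 + (-7323 - 1*1470)) + 16647 = (-30902 + (-7323 - 1470)) + 16647 = (-30902 - 8793) + 16647 = -39695 + 16647 = -23048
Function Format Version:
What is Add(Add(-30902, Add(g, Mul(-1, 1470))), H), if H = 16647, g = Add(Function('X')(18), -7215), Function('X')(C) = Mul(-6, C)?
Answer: -23048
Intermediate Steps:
g = -7323 (g = Add(Mul(-6, 18), -7215) = Add(-108, -7215) = -7323)
Add(Add(-30902, Add(g, Mul(-1, 1470))), H) = Add(Add(-30902, Add(-7323, Mul(-1, 1470))), 16647) = Add(Add(-30902, Add(-7323, -1470)), 16647) = Add(Add(-30902, -8793), 16647) = Add(-39695, 16647) = -23048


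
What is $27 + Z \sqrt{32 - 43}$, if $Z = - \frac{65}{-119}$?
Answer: $27 + \frac{65 i \sqrt{11}}{119} \approx 27.0 + 1.8116 i$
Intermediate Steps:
$Z = \frac{65}{119}$ ($Z = \left(-65\right) \left(- \frac{1}{119}\right) = \frac{65}{119} \approx 0.54622$)
$27 + Z \sqrt{32 - 43} = 27 + \frac{65 \sqrt{32 - 43}}{119} = 27 + \frac{65 \sqrt{-11}}{119} = 27 + \frac{65 i \sqrt{11}}{119}$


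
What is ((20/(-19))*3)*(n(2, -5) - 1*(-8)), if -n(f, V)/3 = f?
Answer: -120/19 ≈ -6.3158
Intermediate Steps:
n(f, V) = -3*f
((20/(-19))*3)*(n(2, -5) - 1*(-8)) = ((20/(-19))*3)*(-3*2 - 1*(-8)) = ((20*(-1/19))*3)*(-6 + 8) = -20/19*3*2 = -60/19*2 = -120/19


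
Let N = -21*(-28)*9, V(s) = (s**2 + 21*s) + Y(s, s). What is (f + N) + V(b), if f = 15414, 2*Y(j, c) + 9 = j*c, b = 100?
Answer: 75603/2 ≈ 37802.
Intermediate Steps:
Y(j, c) = -9/2 + c*j/2 (Y(j, c) = -9/2 + (j*c)/2 = -9/2 + (c*j)/2 = -9/2 + c*j/2)
V(s) = -9/2 + 21*s + 3*s**2/2 (V(s) = (s**2 + 21*s) + (-9/2 + s*s/2) = (s**2 + 21*s) + (-9/2 + s**2/2) = -9/2 + 21*s + 3*s**2/2)
N = 5292 (N = 588*9 = 5292)
(f + N) + V(b) = (15414 + 5292) + (-9/2 + 21*100 + (3/2)*100**2) = 20706 + (-9/2 + 2100 + (3/2)*10000) = 20706 + (-9/2 + 2100 + 15000) = 20706 + 34191/2 = 75603/2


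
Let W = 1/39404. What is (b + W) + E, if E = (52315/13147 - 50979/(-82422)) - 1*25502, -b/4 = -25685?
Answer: 549687350267860129/7116375757956 ≈ 77243.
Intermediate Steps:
b = 102740 (b = -4*(-25685) = 102740)
E = -9209678981075/361200678 (E = (52315*(1/13147) - 50979*(-1/82422)) - 25502 = (52315/13147 + 16993/27474) - 25502 = 1660709281/361200678 - 25502 = -9209678981075/361200678 ≈ -25497.)
W = 1/39404 ≈ 2.5378e-5
(b + W) + E = (102740 + 1/39404) - 9209678981075/361200678 = 4048366961/39404 - 9209678981075/361200678 = 549687350267860129/7116375757956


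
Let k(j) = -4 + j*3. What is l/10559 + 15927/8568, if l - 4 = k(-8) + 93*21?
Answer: 61566955/30156504 ≈ 2.0416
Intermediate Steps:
k(j) = -4 + 3*j
l = 1929 (l = 4 + ((-4 + 3*(-8)) + 93*21) = 4 + ((-4 - 24) + 1953) = 4 + (-28 + 1953) = 4 + 1925 = 1929)
l/10559 + 15927/8568 = 1929/10559 + 15927/8568 = 1929*(1/10559) + 15927*(1/8568) = 1929/10559 + 5309/2856 = 61566955/30156504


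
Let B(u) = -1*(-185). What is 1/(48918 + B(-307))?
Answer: 1/49103 ≈ 2.0365e-5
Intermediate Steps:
B(u) = 185
1/(48918 + B(-307)) = 1/(48918 + 185) = 1/49103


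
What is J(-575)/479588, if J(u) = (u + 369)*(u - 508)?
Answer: 111549/239794 ≈ 0.46519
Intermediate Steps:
J(u) = (-508 + u)*(369 + u) (J(u) = (369 + u)*(-508 + u) = (-508 + u)*(369 + u))
J(-575)/479588 = (-187452 + (-575)**2 - 139*(-575))/479588 = (-187452 + 330625 + 79925)*(1/479588) = 223098*(1/479588) = 111549/239794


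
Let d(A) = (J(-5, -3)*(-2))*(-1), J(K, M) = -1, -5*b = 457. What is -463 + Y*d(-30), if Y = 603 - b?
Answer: -9259/5 ≈ -1851.8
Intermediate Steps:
b = -457/5 (b = -1/5*457 = -457/5 ≈ -91.400)
d(A) = -2 (d(A) = -1*(-2)*(-1) = 2*(-1) = -2)
Y = 3472/5 (Y = 603 - 1*(-457/5) = 603 + 457/5 = 3472/5 ≈ 694.40)
-463 + Y*d(-30) = -463 + (3472/5)*(-2) = -463 - 6944/5 = -9259/5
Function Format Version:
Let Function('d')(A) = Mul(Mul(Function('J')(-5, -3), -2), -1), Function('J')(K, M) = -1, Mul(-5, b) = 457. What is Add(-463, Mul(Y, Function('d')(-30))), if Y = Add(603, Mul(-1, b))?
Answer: Rational(-9259, 5) ≈ -1851.8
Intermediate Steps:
b = Rational(-457, 5) (b = Mul(Rational(-1, 5), 457) = Rational(-457, 5) ≈ -91.400)
Function('d')(A) = -2 (Function('d')(A) = Mul(Mul(-1, -2), -1) = Mul(2, -1) = -2)
Y = Rational(3472, 5) (Y = Add(603, Mul(-1, Rational(-457, 5))) = Add(603, Rational(457, 5)) = Rational(3472, 5) ≈ 694.40)
Add(-463, Mul(Y, Function('d')(-30))) = Add(-463, Mul(Rational(3472, 5), -2)) = Add(-463, Rational(-6944, 5)) = Rational(-9259, 5)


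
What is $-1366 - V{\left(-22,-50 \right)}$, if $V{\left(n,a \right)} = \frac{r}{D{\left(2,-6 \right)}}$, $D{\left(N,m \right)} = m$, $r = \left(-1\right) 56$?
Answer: $- \frac{4126}{3} \approx -1375.3$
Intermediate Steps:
$r = -56$
$V{\left(n,a \right)} = \frac{28}{3}$ ($V{\left(n,a \right)} = - \frac{56}{-6} = \left(-56\right) \left(- \frac{1}{6}\right) = \frac{28}{3}$)
$-1366 - V{\left(-22,-50 \right)} = -1366 - \frac{28}{3} = - \frac{4126}{3}$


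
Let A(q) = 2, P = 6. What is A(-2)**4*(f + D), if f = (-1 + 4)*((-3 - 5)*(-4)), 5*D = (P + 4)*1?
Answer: 1568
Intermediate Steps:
D = 2 (D = ((6 + 4)*1)/5 = (10*1)/5 = (1/5)*10 = 2)
f = 96 (f = 3*(-8*(-4)) = 3*32 = 96)
A(-2)**4*(f + D) = 2**4*(96 + 2) = 16*98 = 1568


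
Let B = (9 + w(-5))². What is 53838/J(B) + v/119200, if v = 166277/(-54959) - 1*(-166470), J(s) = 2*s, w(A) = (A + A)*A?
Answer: 208196581738093/22804423656800 ≈ 9.1297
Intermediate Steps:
w(A) = 2*A² (w(A) = (2*A)*A = 2*A²)
B = 3481 (B = (9 + 2*(-5)²)² = (9 + 2*25)² = (9 + 50)² = 59² = 3481)
v = 9148858453/54959 (v = 166277*(-1/54959) + 166470 = -166277/54959 + 166470 = 9148858453/54959 ≈ 1.6647e+5)
53838/J(B) + v/119200 = 53838/((2*3481)) + (9148858453/54959)/119200 = 53838/6962 + (9148858453/54959)*(1/119200) = 53838*(1/6962) + 9148858453/6551112800 = 26919/3481 + 9148858453/6551112800 = 208196581738093/22804423656800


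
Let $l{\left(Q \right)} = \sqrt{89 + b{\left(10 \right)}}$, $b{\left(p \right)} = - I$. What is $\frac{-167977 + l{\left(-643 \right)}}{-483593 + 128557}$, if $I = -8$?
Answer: $\frac{167977}{355036} - \frac{\sqrt{97}}{355036} \approx 0.4731$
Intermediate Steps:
$b{\left(p \right)} = 8$ ($b{\left(p \right)} = \left(-1\right) \left(-8\right) = 8$)
$l{\left(Q \right)} = \sqrt{97}$ ($l{\left(Q \right)} = \sqrt{89 + 8} = \sqrt{97}$)
$\frac{-167977 + l{\left(-643 \right)}}{-483593 + 128557} = \frac{-167977 + \sqrt{97}}{-483593 + 128557} = \frac{-167977 + \sqrt{97}}{-355036} = \left(-167977 + \sqrt{97}\right) \left(- \frac{1}{355036}\right) = \frac{167977}{355036} - \frac{\sqrt{97}}{355036}$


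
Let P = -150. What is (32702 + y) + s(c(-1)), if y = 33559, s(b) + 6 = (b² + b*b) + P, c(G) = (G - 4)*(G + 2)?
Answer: 66155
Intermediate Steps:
c(G) = (-4 + G)*(2 + G)
s(b) = -156 + 2*b² (s(b) = -6 + ((b² + b*b) - 150) = -6 + ((b² + b²) - 150) = -6 + (2*b² - 150) = -6 + (-150 + 2*b²) = -156 + 2*b²)
(32702 + y) + s(c(-1)) = (32702 + 33559) + (-156 + 2*(-8 + (-1)² - 2*(-1))²) = 66261 + (-156 + 2*(-8 + 1 + 2)²) = 66261 + (-156 + 2*(-5)²) = 66261 + (-156 + 2*25) = 66261 + (-156 + 50) = 66261 - 106 = 66155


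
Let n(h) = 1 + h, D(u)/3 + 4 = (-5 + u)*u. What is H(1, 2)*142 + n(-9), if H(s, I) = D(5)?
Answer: -1712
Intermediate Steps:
D(u) = -12 + 3*u*(-5 + u) (D(u) = -12 + 3*((-5 + u)*u) = -12 + 3*(u*(-5 + u)) = -12 + 3*u*(-5 + u))
H(s, I) = -12 (H(s, I) = -12 - 15*5 + 3*5² = -12 - 75 + 3*25 = -12 - 75 + 75 = -12)
H(1, 2)*142 + n(-9) = -12*142 + (1 - 9) = -1704 - 8 = -1712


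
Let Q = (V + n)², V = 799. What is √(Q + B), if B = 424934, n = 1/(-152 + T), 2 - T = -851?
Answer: √522525002534/701 ≈ 1031.2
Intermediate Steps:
T = 853 (T = 2 - 1*(-851) = 2 + 851 = 853)
n = 1/701 (n = 1/(-152 + 853) = 1/701 ≈ 0.0014265)
Q = 313712010000/491401 (Q = (799 + 1/701)² = (560100/701)² = 313712010000/491401 ≈ 6.3840e+5)
√(Q + B) = √(313712010000/491401 + 424934) = √(522525002534/491401) = √522525002534/701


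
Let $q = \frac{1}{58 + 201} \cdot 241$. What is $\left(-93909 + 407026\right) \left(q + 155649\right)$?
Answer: $\frac{1803255653692}{37} \approx 4.8737 \cdot 10^{10}$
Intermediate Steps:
$q = \frac{241}{259}$ ($q = \frac{1}{259} \cdot 241 = \frac{241}{259} \approx 0.9305$)
$\left(-93909 + 407026\right) \left(q + 155649\right) = \left(-93909 + 407026\right) \left(\frac{241}{259} + 155649\right) = 313117 \cdot \frac{40313332}{259} = \frac{1803255653692}{37}$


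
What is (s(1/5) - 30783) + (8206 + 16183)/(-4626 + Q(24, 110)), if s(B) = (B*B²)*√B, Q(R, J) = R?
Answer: -141687755/4602 + √5/625 ≈ -30788.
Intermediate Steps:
s(B) = B^(7/2) (s(B) = B³*√B = B^(7/2))
(s(1/5) - 30783) + (8206 + 16183)/(-4626 + Q(24, 110)) = ((1/5)^(7/2) - 30783) + (8206 + 16183)/(-4626 + 24) = ((⅕)^(7/2) - 30783) + 24389/(-4602) = (√5/625 - 30783) + 24389*(-1/4602) = (-30783 + √5/625) - 24389/4602 = -141687755/4602 + √5/625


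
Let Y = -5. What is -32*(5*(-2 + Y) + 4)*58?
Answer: 57536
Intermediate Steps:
-32*(5*(-2 + Y) + 4)*58 = -32*(5*(-2 - 5) + 4)*58 = -32*(5*(-7) + 4)*58 = -32*(-35 + 4)*58 = -32*(-31)*58 = 992*58 = 57536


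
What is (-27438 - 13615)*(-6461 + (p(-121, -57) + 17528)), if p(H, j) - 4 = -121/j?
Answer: -25911339904/57 ≈ -4.5458e+8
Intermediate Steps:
p(H, j) = 4 - 121/j
(-27438 - 13615)*(-6461 + (p(-121, -57) + 17528)) = (-27438 - 13615)*(-6461 + ((4 - 121/(-57)) + 17528)) = -41053*(-6461 + ((4 - 121*(-1/57)) + 17528)) = -41053*(-6461 + ((4 + 121/57) + 17528)) = -41053*(-6461 + (349/57 + 17528)) = -41053*(-6461 + 999445/57) = -41053*631168/57 = -25911339904/57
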